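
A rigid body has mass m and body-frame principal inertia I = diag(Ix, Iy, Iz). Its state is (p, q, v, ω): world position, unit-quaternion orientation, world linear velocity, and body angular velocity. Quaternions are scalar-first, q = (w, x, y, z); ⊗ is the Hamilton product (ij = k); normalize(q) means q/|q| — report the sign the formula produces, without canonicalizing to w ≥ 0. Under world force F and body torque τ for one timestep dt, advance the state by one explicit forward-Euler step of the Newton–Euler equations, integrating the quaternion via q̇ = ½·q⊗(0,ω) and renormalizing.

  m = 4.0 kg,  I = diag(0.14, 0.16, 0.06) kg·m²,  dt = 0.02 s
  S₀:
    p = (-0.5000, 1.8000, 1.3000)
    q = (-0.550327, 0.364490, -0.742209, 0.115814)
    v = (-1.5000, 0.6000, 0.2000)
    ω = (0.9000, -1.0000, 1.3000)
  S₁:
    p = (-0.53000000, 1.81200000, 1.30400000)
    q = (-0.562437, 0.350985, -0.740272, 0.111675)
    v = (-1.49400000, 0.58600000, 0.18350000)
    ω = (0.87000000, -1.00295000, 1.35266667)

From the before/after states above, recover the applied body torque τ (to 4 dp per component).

τ = (-0.0800, 0.0700, 0.1400)

rate change Δω = (-0.03000000, -0.00295000, 0.05266667)
gyro term ω₀×Iω₀ = (0.1300, 0.0936, -0.0180)
I·α + gyro = (-0.0800, 0.0700, 0.1400)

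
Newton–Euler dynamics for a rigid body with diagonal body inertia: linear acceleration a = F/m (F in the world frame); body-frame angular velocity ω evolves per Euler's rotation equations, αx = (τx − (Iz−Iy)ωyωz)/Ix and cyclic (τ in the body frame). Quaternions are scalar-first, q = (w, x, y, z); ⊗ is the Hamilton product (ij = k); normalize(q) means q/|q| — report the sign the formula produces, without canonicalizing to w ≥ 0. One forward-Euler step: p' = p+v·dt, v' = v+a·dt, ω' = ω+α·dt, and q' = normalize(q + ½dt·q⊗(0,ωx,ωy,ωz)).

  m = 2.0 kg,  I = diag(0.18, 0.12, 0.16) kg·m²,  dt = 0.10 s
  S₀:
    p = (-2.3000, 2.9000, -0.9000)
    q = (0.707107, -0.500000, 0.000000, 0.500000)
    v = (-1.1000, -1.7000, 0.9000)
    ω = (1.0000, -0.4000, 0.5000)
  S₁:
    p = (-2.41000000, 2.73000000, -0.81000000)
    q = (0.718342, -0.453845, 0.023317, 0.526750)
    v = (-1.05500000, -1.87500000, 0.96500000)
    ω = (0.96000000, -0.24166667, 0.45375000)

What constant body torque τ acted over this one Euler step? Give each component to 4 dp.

τ = (-0.0800, 0.2000, -0.0500)

Δω = ω₁−ω₀ = (-0.04000000, 0.15833333, -0.04625000)
gyro term ω₀×Iω₀ = (-0.0080, 0.0100, 0.0240)
I·α + gyro = (-0.0800, 0.2000, -0.0500)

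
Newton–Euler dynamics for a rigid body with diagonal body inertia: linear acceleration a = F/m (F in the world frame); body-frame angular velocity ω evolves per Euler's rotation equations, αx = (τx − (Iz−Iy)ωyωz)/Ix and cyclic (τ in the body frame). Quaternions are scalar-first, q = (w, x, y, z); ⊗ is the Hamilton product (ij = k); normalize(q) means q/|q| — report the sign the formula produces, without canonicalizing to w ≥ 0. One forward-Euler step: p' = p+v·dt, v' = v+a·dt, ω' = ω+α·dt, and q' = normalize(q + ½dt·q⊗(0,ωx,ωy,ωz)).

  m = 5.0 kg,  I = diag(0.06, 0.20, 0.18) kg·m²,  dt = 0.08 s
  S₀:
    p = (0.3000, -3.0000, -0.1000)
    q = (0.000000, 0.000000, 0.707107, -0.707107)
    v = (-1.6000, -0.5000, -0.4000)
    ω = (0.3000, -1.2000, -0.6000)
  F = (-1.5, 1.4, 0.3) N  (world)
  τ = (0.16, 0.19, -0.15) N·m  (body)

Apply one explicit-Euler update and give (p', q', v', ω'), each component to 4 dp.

(τ − ω×Iω)/I = (2.9067, 0.8420, -0.5533)
ω' = ω + α·dt = (0.5325, -1.1326, -0.6443)
q⊗(0,ω) = (0.4242642, -1.2727926, -0.2121321, -0.2121321)
q' = normalize(q + ½dt·q⊗(0,ω)) = (0.0169, -0.0508, 0.6976, -0.7145)
a = (-0.3000, 0.2800, 0.0600)
new position p' = (0.1720, -3.0400, -0.1320)
v' = v + a·dt = (-1.6240, -0.4776, -0.3952)

p' = (0.1720, -3.0400, -0.1320)
q' = (0.0169, -0.0508, 0.6976, -0.7145)
v' = (-1.6240, -0.4776, -0.3952)
ω' = (0.5325, -1.1326, -0.6443)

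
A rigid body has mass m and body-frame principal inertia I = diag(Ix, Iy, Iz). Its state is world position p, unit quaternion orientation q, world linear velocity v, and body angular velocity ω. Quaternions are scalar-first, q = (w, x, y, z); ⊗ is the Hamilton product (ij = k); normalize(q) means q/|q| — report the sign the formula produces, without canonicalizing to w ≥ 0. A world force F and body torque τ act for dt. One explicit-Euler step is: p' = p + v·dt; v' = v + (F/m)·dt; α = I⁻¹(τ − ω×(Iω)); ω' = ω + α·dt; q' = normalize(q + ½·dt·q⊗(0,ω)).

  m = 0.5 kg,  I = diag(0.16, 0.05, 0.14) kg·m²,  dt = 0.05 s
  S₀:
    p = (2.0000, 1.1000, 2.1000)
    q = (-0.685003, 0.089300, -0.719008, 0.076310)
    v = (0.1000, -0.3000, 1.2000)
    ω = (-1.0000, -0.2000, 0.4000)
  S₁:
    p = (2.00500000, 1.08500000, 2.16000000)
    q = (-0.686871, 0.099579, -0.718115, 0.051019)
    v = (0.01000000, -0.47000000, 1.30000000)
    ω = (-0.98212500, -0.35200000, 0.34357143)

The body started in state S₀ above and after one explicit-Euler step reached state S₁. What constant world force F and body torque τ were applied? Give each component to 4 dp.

F = (-0.9000, -1.7000, 1.0000)
τ = (0.0500, -0.1600, -0.1800)

v₁ − v₀ = (-0.09000000, -0.17000000, 0.10000000)
F = m·Δv/dt = (-0.9000, -1.7000, 1.0000)
ω₁ − ω₀ = (0.01787500, -0.15200000, -0.05642857)
gyro term ω₀×Iω₀ = (-0.0072, -0.0080, -0.0220)
I·α + gyro = (0.0500, -0.1600, -0.1800)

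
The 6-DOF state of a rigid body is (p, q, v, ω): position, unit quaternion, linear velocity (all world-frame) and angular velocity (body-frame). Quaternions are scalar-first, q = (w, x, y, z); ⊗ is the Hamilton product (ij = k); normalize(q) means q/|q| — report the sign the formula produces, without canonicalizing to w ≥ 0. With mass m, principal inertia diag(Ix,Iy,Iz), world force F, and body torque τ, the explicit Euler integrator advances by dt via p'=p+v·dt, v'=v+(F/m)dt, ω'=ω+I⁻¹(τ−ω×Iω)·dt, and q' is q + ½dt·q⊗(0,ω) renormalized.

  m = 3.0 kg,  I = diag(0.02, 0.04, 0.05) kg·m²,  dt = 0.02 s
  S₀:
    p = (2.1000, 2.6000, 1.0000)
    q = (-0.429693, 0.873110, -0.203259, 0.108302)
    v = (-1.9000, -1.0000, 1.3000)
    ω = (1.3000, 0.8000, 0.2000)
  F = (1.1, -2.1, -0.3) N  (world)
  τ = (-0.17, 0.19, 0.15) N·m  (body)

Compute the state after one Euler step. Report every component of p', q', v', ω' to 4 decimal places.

p' = (2.0620, 2.5800, 1.0260)
q' = (-0.4396, 0.8661, -0.2070, 0.1171)
v' = (-1.8927, -1.0140, 1.2980)
ω' = (1.1284, 0.8989, 0.2517)

gyro term ω×Iω = (0.0016, -0.0078, 0.0208)
(τ − ω×Iω)/I = (-8.5800, 4.9450, 2.5840)
new body rate ω' = (1.1284, 0.8989, 0.2517)
Hamilton product q⊗(0,ω) = (-0.9940962, -0.6858943, -0.3775838, 0.8767861)
q + ½dt·q⊗(0,ω), renormalized = (-0.4396, 0.8661, -0.2070, 0.1171)
a = (0.3667, -0.7000, -0.1000)
new position p' = (2.0620, 2.5800, 1.0260)
v' = v + a·dt = (-1.8927, -1.0140, 1.2980)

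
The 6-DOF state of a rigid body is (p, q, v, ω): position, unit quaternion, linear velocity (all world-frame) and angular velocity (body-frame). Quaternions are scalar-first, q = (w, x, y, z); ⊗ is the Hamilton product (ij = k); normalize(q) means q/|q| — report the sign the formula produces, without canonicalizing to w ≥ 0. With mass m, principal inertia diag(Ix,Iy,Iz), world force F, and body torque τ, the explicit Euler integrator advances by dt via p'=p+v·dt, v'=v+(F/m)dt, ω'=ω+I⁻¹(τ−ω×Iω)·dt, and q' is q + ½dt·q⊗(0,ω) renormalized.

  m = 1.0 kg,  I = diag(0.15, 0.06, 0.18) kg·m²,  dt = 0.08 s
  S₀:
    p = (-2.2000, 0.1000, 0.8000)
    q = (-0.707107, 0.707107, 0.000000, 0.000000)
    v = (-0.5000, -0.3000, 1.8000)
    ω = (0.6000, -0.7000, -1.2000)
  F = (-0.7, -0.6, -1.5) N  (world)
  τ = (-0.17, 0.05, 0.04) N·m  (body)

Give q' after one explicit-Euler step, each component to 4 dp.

2q̇ = q⊗(0,ω) = (-0.4242642, -0.4242642, 1.3435033, 0.3535535)
q + ½dt·q⊗(0,ω), renormalized = (-0.7228, 0.6889, 0.0536, 0.0141)

q' = (-0.7228, 0.6889, 0.0536, 0.0141)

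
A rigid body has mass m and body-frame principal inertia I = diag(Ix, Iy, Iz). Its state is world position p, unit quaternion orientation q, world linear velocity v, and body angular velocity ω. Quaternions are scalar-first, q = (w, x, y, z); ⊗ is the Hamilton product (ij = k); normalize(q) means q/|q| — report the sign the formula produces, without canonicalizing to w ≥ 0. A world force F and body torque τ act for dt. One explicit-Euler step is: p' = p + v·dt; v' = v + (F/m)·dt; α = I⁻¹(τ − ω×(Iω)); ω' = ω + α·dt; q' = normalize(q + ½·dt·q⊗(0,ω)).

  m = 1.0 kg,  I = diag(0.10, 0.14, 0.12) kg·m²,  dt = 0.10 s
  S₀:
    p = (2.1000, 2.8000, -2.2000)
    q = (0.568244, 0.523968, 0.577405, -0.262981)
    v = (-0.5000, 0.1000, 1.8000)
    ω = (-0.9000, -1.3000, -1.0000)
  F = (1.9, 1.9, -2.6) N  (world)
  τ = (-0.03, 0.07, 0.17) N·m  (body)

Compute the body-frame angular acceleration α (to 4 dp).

α = (-0.0400, 0.6286, 1.0267)

precession coupling ω×(Iω) = (-0.0260, -0.0180, 0.0468)
(τ − ω×Iω)/I = (-0.0400, 0.6286, 1.0267)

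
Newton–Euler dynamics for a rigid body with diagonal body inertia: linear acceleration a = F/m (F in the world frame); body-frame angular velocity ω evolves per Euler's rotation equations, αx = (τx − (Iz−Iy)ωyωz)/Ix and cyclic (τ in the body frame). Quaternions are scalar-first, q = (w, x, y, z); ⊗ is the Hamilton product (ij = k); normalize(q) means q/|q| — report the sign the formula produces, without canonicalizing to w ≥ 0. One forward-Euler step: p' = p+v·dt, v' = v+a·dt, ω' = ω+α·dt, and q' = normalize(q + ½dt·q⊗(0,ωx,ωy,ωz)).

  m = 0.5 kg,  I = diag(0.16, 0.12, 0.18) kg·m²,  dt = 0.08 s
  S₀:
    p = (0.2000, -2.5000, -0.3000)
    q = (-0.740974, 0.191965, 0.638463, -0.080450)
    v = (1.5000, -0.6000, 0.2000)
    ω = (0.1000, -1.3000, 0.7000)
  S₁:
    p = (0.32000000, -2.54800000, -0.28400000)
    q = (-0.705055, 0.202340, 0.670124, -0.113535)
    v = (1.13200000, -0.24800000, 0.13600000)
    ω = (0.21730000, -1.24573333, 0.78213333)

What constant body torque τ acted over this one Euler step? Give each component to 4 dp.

τ = (0.1800, 0.0800, 0.1900)

ω₁ − ω₀ = (0.11730000, 0.05426667, 0.08213333)
precession coupling = (-0.0546, -0.0014, 0.0052)
applied torque τ = (0.1800, 0.0800, 0.1900)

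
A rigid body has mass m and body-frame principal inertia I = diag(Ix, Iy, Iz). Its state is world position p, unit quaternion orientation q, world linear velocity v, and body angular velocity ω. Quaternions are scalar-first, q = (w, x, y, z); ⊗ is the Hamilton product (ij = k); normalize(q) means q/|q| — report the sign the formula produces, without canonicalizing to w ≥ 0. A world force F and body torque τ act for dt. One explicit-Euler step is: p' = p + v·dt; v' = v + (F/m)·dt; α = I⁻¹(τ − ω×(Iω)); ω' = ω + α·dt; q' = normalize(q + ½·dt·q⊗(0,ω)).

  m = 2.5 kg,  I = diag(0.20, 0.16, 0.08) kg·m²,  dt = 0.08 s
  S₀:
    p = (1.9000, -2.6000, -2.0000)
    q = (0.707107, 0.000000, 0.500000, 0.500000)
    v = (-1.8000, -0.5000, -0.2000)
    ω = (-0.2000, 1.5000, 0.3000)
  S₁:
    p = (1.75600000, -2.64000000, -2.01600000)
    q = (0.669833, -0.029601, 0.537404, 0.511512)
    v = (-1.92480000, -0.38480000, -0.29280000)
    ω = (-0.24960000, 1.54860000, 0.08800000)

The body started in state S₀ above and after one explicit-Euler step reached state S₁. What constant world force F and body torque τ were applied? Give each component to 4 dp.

ω₁ − ω₀ = (-0.04960000, 0.04860000, -0.21200000)
gyro term ω₀×Iω₀ = (-0.0360, -0.0072, 0.0120)
I·α + gyro = (-0.1600, 0.0900, -0.2000)
v₁ − v₀ = (-0.12480000, 0.11520000, -0.09280000)
m·(v₁−v₀)/dt = (-3.9000, 3.6000, -2.9000)

F = (-3.9000, 3.6000, -2.9000)
τ = (-0.1600, 0.0900, -0.2000)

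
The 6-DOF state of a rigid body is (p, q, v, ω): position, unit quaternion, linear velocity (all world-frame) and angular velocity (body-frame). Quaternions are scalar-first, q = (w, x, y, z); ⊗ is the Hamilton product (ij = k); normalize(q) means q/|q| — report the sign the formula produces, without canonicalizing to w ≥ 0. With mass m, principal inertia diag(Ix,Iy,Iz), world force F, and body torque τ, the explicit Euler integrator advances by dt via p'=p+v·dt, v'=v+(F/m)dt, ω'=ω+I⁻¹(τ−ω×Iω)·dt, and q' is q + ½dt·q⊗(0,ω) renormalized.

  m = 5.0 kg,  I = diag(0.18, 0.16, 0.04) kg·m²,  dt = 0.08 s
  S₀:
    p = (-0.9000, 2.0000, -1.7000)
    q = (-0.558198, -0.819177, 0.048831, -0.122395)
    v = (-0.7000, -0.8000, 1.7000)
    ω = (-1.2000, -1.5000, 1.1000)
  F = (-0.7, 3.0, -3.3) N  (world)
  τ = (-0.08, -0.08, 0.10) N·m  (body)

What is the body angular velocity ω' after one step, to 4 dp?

ω' = (-1.3236, -1.4476, 1.3720)

gyro term ω×Iω = (0.1980, -0.1848, -0.0360)
(τ − ω×Iω)/I = (-1.5444, 0.6550, 3.4000)
new body rate ω' = (-1.3236, -1.4476, 1.3720)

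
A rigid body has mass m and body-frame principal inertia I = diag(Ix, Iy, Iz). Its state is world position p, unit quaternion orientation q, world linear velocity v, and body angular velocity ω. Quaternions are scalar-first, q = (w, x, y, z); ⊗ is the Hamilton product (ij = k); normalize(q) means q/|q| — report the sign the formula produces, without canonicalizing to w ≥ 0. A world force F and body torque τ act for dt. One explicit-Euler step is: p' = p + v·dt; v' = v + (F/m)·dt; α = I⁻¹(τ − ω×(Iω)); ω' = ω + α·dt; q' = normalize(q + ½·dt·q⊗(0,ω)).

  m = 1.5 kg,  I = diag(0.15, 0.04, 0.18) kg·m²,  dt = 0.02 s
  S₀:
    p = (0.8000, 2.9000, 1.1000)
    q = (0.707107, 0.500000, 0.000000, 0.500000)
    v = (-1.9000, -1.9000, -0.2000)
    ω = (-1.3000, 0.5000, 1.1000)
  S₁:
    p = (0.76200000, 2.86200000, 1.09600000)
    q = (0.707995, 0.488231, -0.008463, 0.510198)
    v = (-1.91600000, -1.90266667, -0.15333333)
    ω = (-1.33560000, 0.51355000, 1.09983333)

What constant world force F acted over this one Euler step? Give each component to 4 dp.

F = (-1.2000, -0.2000, 3.5000)

Δv = v₁−v₀ = (-0.01600000, -0.00266667, 0.04666667)
F = m·Δv/dt = (-1.2000, -0.2000, 3.5000)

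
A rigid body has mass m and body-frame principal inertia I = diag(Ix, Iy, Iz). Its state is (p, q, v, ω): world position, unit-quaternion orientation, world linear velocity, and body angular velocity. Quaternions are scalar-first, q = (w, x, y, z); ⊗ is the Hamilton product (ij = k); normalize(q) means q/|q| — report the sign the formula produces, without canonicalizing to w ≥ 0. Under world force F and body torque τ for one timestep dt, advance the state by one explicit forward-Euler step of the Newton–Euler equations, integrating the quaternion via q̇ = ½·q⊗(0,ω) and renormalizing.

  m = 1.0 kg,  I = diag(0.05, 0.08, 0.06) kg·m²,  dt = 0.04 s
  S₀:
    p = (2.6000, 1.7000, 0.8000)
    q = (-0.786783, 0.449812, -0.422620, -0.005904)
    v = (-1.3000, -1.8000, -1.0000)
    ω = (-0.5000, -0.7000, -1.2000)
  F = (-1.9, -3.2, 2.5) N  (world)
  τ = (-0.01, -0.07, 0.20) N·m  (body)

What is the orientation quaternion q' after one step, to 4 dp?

Hamilton product q⊗(0,ω) = (-0.0780128, 0.8964027, 1.0934745, 0.4179612)
q + ½dt·q⊗(0,ω), renormalized = (-0.7880, 0.4675, -0.4006, 0.0025)

q' = (-0.7880, 0.4675, -0.4006, 0.0025)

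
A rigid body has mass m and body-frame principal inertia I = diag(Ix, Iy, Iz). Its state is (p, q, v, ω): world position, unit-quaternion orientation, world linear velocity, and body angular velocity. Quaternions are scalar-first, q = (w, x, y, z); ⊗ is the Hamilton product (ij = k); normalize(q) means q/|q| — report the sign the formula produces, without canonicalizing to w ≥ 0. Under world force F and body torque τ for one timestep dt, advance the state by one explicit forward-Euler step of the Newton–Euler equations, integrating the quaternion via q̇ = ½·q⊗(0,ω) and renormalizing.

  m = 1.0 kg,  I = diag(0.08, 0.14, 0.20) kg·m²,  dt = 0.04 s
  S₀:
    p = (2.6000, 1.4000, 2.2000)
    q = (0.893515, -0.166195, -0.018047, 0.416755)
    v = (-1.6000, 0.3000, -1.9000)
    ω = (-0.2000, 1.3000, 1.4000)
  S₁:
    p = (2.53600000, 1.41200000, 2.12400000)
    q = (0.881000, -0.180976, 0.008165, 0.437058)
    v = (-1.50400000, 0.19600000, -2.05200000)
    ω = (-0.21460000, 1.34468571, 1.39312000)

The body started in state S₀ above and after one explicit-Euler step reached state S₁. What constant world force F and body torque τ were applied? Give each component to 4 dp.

F = (2.4000, -2.6000, -3.8000)
τ = (0.0800, 0.1900, -0.0500)

velocity change Δv = (0.09600000, -0.10400000, -0.15200000)
F = m·Δv/dt = (2.4000, -2.6000, -3.8000)
Δω = ω₁−ω₀ = (-0.01460000, 0.04468571, -0.00688000)
precession coupling = (0.1092, 0.0336, -0.0156)
applied torque τ = (0.0800, 0.1900, -0.0500)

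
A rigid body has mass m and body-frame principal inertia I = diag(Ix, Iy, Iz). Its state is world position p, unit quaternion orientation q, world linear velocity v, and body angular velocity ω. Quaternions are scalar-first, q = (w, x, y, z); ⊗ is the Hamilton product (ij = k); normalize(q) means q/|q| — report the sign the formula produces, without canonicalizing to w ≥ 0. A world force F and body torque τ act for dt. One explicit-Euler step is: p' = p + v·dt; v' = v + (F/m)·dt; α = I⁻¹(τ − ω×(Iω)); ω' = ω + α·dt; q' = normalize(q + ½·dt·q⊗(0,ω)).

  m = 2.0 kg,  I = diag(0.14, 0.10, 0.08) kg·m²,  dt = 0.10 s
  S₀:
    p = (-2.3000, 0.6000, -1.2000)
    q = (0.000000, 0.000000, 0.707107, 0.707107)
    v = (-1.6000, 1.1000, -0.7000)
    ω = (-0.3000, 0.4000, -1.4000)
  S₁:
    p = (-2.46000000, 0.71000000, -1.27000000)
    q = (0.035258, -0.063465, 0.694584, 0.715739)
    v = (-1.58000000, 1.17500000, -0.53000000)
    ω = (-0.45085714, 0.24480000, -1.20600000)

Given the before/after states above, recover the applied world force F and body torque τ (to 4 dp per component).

velocity change Δv = (0.02000000, 0.07500000, 0.17000000)
m·(v₁−v₀)/dt = (0.4000, 1.5000, 3.4000)
ω₁ − ω₀ = (-0.15085714, -0.15520000, 0.19400000)
gyro term ω₀×Iω₀ = (0.0112, 0.0252, 0.0048)
I·α + gyro = (-0.2000, -0.1300, 0.1600)

F = (0.4000, 1.5000, 3.4000)
τ = (-0.2000, -0.1300, 0.1600)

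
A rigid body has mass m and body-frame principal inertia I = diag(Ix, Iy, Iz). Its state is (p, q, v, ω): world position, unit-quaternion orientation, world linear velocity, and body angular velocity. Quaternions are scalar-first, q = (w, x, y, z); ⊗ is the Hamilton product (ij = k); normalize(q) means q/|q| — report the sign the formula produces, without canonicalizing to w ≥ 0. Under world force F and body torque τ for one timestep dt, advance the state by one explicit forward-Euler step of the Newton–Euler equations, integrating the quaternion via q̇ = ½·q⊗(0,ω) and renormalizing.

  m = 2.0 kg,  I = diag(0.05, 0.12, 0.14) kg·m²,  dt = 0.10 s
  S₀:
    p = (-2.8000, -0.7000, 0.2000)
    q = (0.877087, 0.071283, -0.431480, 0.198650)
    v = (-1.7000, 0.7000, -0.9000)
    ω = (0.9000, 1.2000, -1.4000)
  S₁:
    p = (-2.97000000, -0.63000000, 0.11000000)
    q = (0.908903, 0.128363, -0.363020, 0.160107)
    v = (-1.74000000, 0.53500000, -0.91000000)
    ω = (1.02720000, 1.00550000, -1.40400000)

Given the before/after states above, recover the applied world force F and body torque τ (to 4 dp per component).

rate change Δω = (0.12720000, -0.19450000, -0.00400000)
ω₀×(Iω₀) = (-0.0336, 0.1134, 0.0756)
applied torque τ = (0.0300, -0.1200, 0.0700)
velocity change Δv = (-0.04000000, -0.16500000, -0.01000000)
applied force F = (-0.8000, -3.3000, -0.2000)

F = (-0.8000, -3.3000, -0.2000)
τ = (0.0300, -0.1200, 0.0700)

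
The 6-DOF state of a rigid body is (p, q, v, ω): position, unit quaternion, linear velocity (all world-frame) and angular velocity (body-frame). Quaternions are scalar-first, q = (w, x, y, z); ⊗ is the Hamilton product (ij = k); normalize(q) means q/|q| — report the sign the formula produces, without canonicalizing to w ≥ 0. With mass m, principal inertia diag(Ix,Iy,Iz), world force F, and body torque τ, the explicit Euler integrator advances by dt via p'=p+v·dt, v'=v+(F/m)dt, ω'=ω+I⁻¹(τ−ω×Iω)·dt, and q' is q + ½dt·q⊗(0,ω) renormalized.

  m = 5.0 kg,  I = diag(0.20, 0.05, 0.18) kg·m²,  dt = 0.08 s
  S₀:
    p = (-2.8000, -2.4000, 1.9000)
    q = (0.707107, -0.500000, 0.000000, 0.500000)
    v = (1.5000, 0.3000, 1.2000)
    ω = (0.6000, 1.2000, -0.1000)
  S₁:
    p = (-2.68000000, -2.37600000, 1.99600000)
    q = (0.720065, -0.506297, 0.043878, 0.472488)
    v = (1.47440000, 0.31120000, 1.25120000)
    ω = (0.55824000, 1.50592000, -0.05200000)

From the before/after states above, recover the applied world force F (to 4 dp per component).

F = (-1.6000, 0.7000, 3.2000)

Δv = v₁−v₀ = (-0.02560000, 0.01120000, 0.05120000)
F = m·Δv/dt = (-1.6000, 0.7000, 3.2000)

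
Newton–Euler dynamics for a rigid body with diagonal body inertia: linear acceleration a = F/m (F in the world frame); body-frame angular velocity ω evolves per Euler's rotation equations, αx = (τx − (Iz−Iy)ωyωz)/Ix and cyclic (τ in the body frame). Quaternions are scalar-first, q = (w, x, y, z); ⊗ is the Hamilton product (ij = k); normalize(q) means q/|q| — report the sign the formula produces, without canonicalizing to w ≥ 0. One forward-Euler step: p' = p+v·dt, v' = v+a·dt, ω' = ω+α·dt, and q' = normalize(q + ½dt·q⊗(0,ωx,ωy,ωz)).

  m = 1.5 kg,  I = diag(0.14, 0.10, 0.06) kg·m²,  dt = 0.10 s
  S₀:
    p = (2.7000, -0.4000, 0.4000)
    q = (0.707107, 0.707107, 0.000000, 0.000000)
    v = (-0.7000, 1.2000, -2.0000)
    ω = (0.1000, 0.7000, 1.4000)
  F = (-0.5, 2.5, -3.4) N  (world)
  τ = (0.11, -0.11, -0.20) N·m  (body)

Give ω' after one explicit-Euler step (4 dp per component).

precession coupling ω×(Iω) = (-0.0392, 0.0112, -0.0028)
(τ − ω×Iω)/I = (1.0657, -1.2120, -3.2867)
new body rate ω' = (0.2066, 0.5788, 1.0713)

ω' = (0.2066, 0.5788, 1.0713)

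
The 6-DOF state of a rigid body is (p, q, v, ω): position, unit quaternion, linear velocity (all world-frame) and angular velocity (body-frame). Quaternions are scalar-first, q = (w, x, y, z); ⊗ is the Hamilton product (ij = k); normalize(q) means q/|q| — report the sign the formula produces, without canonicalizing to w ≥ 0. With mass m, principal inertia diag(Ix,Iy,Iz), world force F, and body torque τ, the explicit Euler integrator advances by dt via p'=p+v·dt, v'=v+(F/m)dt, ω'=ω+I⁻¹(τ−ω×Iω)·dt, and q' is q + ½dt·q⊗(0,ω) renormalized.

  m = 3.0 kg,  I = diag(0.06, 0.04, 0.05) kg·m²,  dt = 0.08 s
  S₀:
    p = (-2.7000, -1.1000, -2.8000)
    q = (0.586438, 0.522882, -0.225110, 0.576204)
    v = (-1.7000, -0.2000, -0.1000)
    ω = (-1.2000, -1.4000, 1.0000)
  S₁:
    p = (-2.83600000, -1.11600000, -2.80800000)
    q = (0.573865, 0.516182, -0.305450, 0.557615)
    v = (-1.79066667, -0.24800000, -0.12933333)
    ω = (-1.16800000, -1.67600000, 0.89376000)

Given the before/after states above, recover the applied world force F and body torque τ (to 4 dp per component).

F = (-3.4000, -1.8000, -1.1000)
τ = (0.0100, -0.1500, -0.1000)

velocity change Δv = (-0.09066667, -0.04800000, -0.02933333)
applied force F = (-3.4000, -1.8000, -1.1000)
ω₁ − ω₀ = (0.03200000, -0.27600000, -0.10624000)
gyro term ω₀×Iω₀ = (-0.0140, -0.0120, -0.0336)
applied torque τ = (0.0100, -0.1500, -0.1000)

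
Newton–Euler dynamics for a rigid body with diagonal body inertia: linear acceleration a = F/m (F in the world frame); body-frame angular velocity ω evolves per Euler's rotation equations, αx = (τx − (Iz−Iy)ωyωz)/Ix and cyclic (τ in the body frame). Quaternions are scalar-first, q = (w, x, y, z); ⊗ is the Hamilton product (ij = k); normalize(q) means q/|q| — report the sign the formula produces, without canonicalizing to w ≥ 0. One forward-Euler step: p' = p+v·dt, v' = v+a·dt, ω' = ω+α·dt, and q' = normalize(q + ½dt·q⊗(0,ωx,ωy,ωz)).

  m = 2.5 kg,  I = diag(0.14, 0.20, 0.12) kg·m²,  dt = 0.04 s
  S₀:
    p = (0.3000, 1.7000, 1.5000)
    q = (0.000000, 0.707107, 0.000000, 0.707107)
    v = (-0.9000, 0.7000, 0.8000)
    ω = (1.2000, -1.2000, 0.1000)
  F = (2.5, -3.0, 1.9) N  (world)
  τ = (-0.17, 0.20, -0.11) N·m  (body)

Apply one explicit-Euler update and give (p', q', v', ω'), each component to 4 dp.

p' = p + v·dt = (0.2640, 1.7280, 1.5320)
new velocity v' = (-0.8600, 0.6520, 0.8304)
(τ − ω×Iω)/I = (-1.2829, 0.9880, -0.1967)
new body rate ω' = (1.1487, -1.1605, 0.0921)
2q̇ = q⊗(0,ω) = (-0.9192391, 0.8485284, 0.7778177, -0.8485284)
updated quaternion q' = (-0.0184, 0.7237, 0.0155, 0.6897)

p' = (0.2640, 1.7280, 1.5320)
q' = (-0.0184, 0.7237, 0.0155, 0.6897)
v' = (-0.8600, 0.6520, 0.8304)
ω' = (1.1487, -1.1605, 0.0921)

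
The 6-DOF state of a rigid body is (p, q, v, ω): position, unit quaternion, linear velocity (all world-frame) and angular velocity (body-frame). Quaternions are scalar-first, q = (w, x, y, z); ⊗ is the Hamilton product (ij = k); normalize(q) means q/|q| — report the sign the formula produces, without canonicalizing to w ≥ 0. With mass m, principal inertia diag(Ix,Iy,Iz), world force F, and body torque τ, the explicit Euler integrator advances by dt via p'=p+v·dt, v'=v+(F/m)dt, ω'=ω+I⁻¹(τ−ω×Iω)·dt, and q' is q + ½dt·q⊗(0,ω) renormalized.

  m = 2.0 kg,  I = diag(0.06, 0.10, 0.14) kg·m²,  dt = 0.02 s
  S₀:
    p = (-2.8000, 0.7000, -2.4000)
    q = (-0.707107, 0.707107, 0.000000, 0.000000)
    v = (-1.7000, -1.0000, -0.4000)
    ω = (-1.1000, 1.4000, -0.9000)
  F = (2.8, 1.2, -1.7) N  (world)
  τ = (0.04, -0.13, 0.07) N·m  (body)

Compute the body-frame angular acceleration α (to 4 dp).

α = (1.5067, -0.5080, 0.9400)

gyro term ω×Iω = (-0.0504, -0.0792, -0.0616)
angular accel α = (1.5067, -0.5080, 0.9400)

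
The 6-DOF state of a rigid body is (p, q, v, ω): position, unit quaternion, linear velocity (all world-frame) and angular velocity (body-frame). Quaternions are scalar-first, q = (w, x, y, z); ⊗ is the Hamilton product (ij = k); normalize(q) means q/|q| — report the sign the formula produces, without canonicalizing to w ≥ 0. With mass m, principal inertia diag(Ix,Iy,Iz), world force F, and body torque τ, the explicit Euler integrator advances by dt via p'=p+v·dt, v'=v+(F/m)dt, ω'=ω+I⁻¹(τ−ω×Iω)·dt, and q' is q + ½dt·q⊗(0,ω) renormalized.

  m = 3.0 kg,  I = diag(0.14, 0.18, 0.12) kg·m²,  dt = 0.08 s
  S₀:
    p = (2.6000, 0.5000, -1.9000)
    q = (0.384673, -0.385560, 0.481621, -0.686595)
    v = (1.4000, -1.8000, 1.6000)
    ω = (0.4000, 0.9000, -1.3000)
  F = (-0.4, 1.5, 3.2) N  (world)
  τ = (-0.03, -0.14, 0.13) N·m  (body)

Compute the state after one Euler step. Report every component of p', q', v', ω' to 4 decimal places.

linear accel F/m = (-0.1333, 0.5000, 1.0667)
p' = p + v·dt = (2.7120, 0.3560, -1.7720)
new velocity v' = (1.3893, -1.7600, 1.6853)
gyro term ω×Iω = (0.0702, -0.0104, 0.0144)
angular accel α = (-0.7157, -0.7200, 0.9633)
new body rate ω' = (0.3427, 0.8424, -1.2229)
Hamilton product q⊗(0,ω) = (-1.1718084, 0.1456974, -0.4296603, -1.0397273)
q' = normalize(q + ½dt·q⊗(0,ω)) = (0.3371, -0.3789, 0.4634, -0.7266)

p' = (2.7120, 0.3560, -1.7720)
q' = (0.3371, -0.3789, 0.4634, -0.7266)
v' = (1.3893, -1.7600, 1.6853)
ω' = (0.3427, 0.8424, -1.2229)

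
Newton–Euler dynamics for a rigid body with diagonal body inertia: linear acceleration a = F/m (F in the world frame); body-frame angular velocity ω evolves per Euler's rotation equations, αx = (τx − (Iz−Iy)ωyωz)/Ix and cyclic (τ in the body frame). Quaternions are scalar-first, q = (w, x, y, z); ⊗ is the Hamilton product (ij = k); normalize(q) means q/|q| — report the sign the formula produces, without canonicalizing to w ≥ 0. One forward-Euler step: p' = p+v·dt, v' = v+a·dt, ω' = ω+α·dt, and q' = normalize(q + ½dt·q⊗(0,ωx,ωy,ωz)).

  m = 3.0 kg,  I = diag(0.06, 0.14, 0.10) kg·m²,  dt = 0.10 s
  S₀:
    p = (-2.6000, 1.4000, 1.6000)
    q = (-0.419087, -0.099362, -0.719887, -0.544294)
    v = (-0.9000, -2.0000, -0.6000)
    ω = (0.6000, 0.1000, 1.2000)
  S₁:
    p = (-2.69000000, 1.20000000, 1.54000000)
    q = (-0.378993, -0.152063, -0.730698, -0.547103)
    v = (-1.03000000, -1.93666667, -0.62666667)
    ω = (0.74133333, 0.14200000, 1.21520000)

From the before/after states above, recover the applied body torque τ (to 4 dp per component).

τ = (0.0800, 0.0300, 0.0200)

ω₁ − ω₀ = (0.14133333, 0.04200000, 0.01520000)
precession coupling = (-0.0048, -0.0288, 0.0048)
τ = I·(Δω/dt) + ω₀×(Iω₀) = (0.0800, 0.0300, 0.0200)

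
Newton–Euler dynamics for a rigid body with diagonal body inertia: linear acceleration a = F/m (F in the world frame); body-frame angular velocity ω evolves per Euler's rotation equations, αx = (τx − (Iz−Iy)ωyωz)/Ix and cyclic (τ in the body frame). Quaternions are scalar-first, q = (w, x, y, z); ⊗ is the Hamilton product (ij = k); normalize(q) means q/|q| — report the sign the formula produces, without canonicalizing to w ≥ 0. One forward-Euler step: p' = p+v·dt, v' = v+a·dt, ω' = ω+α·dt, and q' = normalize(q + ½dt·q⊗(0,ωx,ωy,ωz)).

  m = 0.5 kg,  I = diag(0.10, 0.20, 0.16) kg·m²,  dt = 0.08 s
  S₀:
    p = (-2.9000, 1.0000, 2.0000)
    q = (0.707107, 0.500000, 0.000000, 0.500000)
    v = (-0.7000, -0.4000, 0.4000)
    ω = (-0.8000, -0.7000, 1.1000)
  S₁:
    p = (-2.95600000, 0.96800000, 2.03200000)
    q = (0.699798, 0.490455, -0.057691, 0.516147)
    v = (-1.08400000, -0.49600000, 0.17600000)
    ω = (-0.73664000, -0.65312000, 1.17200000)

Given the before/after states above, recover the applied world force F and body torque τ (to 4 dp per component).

F = (-2.4000, -0.6000, -1.4000)
τ = (0.1100, 0.1700, 0.2000)

ω₁ − ω₀ = (0.06336000, 0.04688000, 0.07200000)
precession coupling = (0.0308, 0.0528, 0.0560)
τ = I·(Δω/dt) + ω₀×(Iω₀) = (0.1100, 0.1700, 0.2000)
Δv = v₁−v₀ = (-0.38400000, -0.09600000, -0.22400000)
applied force F = (-2.4000, -0.6000, -1.4000)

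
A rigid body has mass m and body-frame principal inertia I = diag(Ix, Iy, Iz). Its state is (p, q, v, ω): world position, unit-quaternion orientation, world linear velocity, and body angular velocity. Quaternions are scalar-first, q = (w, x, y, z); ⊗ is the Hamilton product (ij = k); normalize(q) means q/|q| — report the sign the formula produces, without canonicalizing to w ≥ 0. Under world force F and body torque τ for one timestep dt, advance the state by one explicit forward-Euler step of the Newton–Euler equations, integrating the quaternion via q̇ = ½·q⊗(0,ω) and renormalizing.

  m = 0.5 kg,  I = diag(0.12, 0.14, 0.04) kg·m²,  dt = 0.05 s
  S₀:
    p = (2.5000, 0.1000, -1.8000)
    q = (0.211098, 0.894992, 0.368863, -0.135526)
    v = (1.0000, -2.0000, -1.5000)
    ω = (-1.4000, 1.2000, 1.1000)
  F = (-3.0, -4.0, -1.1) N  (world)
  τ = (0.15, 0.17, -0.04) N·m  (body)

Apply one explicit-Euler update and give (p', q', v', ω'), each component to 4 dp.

linear accel F/m = (-6.0000, -8.0000, -2.2000)
p' = p + v·dt = (2.5500, 0.0000, -1.8750)
v' = v + a·dt = (0.7000, -2.4000, -1.6100)
angular accel α = (2.3500, 2.0943, -0.1600)
ω' = ω + α·dt = (-1.2825, 1.3047, 1.0920)
2q̇ = q⊗(0,ω) = (0.9594318, 0.2728433, -0.5414372, 1.8226064)
q' = normalize(q + ½dt·q⊗(0,ω)) = (0.2347, 0.9005, 0.3548, -0.0898)

p' = (2.5500, 0.0000, -1.8750)
q' = (0.2347, 0.9005, 0.3548, -0.0898)
v' = (0.7000, -2.4000, -1.6100)
ω' = (-1.2825, 1.3047, 1.0920)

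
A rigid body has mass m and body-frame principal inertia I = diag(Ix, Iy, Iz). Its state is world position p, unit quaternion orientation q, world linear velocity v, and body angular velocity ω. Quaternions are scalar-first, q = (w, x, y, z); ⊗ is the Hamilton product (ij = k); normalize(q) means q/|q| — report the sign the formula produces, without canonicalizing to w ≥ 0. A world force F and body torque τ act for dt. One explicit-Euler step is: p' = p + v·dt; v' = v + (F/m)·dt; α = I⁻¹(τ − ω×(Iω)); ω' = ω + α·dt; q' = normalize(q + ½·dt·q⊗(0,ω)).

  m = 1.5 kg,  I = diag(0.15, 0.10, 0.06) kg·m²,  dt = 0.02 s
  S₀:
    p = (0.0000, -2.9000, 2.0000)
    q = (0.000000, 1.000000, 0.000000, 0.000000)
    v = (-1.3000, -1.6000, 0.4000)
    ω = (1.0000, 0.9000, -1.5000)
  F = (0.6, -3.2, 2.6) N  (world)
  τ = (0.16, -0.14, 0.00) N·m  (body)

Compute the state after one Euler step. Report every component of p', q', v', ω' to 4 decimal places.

p' = (-0.0260, -2.9320, 2.0080)
q' = (-0.0100, 0.9998, 0.0150, 0.0090)
v' = (-1.2920, -1.6427, 0.4347)
ω' = (1.0141, 0.8990, -1.4850)

linear accel F/m = (0.4000, -2.1333, 1.7333)
p + v·dt = (-0.0260, -2.9320, 2.0080)
new velocity v' = (-1.2920, -1.6427, 0.4347)
precession coupling ω×(Iω) = (0.0540, -0.1350, -0.0450)
angular accel α = (0.7067, -0.0500, 0.7500)
ω + α·dt = (1.0141, 0.8990, -1.4850)
Hamilton product q⊗(0,ω) = (-1.0000000, 0.0000000, 1.5000000, 0.9000000)
q + ½dt·q⊗(0,ω), renormalized = (-0.0100, 0.9998, 0.0150, 0.0090)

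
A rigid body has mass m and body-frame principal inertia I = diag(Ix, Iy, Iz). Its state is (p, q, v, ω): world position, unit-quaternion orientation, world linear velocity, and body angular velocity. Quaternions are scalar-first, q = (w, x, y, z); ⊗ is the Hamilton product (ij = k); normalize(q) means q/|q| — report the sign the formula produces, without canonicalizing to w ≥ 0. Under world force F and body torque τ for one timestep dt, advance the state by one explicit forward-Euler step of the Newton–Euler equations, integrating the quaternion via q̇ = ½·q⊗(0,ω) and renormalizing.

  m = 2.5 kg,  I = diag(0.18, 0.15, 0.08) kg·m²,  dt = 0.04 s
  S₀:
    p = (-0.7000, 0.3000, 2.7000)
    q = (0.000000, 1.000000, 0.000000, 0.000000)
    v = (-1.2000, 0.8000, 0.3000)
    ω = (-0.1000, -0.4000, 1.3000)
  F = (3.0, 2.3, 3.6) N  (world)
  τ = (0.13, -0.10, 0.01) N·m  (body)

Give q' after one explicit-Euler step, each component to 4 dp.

q' = (0.0020, 0.9996, -0.0260, -0.0080)

2q̇ = q⊗(0,ω) = (0.1000000, 0.0000000, -1.3000000, -0.4000000)
q + ½dt·q⊗(0,ω), renormalized = (0.0020, 0.9996, -0.0260, -0.0080)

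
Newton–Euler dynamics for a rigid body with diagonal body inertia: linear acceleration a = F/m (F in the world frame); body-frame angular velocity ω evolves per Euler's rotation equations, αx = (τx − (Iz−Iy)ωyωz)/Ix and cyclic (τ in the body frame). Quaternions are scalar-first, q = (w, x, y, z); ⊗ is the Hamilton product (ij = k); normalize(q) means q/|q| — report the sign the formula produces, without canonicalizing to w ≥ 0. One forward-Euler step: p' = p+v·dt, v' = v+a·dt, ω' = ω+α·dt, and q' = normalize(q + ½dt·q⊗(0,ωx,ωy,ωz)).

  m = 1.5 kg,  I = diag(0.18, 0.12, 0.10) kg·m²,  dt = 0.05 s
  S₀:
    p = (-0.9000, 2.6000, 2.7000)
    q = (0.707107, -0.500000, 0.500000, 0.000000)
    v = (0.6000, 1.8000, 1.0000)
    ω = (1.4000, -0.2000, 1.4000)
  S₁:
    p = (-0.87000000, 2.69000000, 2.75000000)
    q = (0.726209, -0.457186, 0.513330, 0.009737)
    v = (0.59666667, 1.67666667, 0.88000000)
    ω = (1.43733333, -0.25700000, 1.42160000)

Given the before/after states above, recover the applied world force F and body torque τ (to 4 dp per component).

F = (-0.1000, -3.7000, -3.6000)
τ = (0.1400, 0.0200, 0.0600)

velocity change Δv = (-0.00333333, -0.12333333, -0.12000000)
m·(v₁−v₀)/dt = (-0.1000, -3.7000, -3.6000)
rate change Δω = (0.03733333, -0.05700000, 0.02160000)
precession coupling = (0.0056, 0.1568, 0.0168)
I·α + gyro = (0.1400, 0.0200, 0.0600)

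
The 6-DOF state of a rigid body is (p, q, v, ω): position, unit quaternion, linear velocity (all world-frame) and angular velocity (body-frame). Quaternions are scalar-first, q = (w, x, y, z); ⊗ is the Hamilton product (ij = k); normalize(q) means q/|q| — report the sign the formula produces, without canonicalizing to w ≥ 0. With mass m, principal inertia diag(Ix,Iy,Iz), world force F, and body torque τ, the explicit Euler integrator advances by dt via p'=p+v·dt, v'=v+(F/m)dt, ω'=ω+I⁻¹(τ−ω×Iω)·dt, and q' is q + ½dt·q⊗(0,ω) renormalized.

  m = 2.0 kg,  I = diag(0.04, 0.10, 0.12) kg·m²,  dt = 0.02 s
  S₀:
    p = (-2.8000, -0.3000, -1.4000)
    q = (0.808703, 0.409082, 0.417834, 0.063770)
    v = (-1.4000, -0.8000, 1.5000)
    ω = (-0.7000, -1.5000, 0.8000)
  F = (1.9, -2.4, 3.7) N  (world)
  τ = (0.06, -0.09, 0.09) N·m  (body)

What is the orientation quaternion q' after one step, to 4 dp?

q⊗(0,ω) = (0.8620924, -0.1361699, -1.5849591, 0.3258232)
q' = normalize(q + ½dt·q⊗(0,ω)) = (0.8172, 0.4077, 0.4019, 0.0670)

q' = (0.8172, 0.4077, 0.4019, 0.0670)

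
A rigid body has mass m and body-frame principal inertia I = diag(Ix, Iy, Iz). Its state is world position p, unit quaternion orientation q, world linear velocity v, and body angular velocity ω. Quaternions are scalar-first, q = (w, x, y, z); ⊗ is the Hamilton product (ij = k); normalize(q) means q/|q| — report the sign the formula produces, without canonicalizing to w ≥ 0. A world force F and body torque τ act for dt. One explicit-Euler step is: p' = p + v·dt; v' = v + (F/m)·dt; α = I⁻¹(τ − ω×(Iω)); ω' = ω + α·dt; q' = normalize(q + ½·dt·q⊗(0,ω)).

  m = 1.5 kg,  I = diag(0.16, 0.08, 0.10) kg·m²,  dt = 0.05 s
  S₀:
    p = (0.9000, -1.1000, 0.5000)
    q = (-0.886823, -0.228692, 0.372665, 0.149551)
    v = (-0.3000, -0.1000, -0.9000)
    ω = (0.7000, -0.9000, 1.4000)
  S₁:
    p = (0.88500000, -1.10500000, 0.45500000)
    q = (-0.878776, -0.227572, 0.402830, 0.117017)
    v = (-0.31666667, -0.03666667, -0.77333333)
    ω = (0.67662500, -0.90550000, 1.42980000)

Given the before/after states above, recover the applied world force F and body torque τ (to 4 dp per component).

ω₁ − ω₀ = (-0.02337500, -0.00550000, 0.02980000)
gyro term ω₀×Iω₀ = (-0.0252, 0.0588, 0.0504)
τ = I·(Δω/dt) + ω₀×(Iω₀) = (-0.1000, 0.0500, 0.1100)
Δv = v₁−v₀ = (-0.01666667, 0.06333333, 0.12666667)
m·(v₁−v₀)/dt = (-0.5000, 1.9000, 3.8000)

F = (-0.5000, 1.9000, 3.8000)
τ = (-0.1000, 0.0500, 0.1100)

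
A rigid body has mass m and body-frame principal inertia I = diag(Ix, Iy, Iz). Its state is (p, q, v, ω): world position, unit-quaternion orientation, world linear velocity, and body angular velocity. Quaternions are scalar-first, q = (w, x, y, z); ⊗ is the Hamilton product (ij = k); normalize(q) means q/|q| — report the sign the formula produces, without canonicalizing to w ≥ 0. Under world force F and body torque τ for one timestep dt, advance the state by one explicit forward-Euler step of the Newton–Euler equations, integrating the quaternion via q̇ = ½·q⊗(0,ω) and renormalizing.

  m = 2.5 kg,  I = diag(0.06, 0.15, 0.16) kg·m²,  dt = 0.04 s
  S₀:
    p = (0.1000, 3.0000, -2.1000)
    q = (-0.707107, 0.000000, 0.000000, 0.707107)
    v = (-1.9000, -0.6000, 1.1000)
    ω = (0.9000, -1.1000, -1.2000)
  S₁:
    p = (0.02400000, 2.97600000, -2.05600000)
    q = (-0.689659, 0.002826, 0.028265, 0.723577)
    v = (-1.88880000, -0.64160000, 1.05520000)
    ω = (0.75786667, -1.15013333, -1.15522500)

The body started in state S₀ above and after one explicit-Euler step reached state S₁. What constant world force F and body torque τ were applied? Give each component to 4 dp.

F = (0.7000, -2.6000, -2.8000)
τ = (-0.2000, -0.0800, 0.0900)

Δω = ω₁−ω₀ = (-0.14213333, -0.05013333, 0.04477500)
applied torque τ = (-0.2000, -0.0800, 0.0900)
v₁ − v₀ = (0.01120000, -0.04160000, -0.04480000)
applied force F = (0.7000, -2.6000, -2.8000)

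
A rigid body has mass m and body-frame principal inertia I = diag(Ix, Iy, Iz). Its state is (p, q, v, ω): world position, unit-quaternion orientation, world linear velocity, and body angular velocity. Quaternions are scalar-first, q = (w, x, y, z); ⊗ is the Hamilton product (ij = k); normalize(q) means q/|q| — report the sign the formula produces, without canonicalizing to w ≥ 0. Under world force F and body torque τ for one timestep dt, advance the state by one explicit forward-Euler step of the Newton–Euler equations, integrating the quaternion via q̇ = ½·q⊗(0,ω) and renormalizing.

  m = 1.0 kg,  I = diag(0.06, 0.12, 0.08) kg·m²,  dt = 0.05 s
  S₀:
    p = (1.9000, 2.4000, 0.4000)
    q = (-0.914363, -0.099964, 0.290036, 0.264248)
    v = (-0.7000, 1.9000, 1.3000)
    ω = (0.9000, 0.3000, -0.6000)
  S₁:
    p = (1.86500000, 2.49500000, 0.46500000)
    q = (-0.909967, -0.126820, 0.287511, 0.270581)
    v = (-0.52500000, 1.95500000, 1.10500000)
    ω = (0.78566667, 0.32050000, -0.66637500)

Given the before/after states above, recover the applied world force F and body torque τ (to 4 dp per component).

velocity change Δv = (0.17500000, 0.05500000, -0.19500000)
m·(v₁−v₀)/dt = (3.5000, 1.1000, -3.9000)
rate change Δω = (-0.11433333, 0.02050000, -0.06637500)
gyro term ω₀×Iω₀ = (0.0072, 0.0108, 0.0162)
I·α + gyro = (-0.1300, 0.0600, -0.0900)

F = (3.5000, 1.1000, -3.9000)
τ = (-0.1300, 0.0600, -0.0900)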